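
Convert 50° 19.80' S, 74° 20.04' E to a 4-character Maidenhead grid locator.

Offset from 180°W / 90°S: lon 254.33°, lat 39.67°.
Field: 254.33/20 → 12 → M, 39.67/10 → 3 → D; chars MD.
Square: 14.33/2 → 7, 9.67/1 → 9; chars 79.

MD79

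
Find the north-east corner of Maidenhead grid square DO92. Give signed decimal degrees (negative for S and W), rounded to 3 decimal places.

53.000, -100.000

Field D=3, O=14: +3·20° lon, +14·10° lat → SW at lon -120°, lat 50°.
Square 9, 2: +9·2° lon, +2·1° lat → SW at lon -102°, lat 52°.
Cell spans 2° lon × 1° lat. NE corner is SW corner plus one full cell.
latitude 53.000, longitude -100.000.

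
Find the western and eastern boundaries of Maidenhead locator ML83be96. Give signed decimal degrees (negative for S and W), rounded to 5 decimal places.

76.15833, 76.16667

Field M=12, L=11: +12·20° lon, +11·10° lat → SW at lon 60°, lat 20°.
Square 8, 3: +8·2° lon, +3·1° lat → SW at lon 76°, lat 23°.
Subsquare b=1, e=4: +1·0.0833333° lon, +4·0.0416667° lat → SW at lon 76.0833°, lat 23.1667°.
Extended square 9, 6: +9·0.00833333° lon, +6·0.00416667° lat → SW at lon 76.1583°, lat 23.1917°.
Cell spans 0.00833333° lon × 0.00416667° lat.
west 76.15833, east 76.16667.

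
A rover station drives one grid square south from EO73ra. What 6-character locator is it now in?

Latitude subsquare a = 0; −1 → -1, wraps to 23 = x, carry into square.
Latitude square 3; −1 → 2.
The longitude characters are unchanged.

EO72rx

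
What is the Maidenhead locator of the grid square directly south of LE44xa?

Latitude subsquare a = 0; −1 → -1, wraps to 23 = x, carry into square.
Latitude square 4; −1 → 3.
The longitude characters are unchanged.

LE43xx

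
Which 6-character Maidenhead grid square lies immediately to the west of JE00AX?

IE90xx

Longitude subsquare a = 0; −1 → -1, wraps to 23 = x, carry into square.
Longitude square 0; −1 → -1, wraps to 9, carry into field.
Longitude field J = 9; −1 → 8 = I.
The latitude characters are unchanged.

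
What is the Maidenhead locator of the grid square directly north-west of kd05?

Longitude square 0; −1 → -1, wraps to 9, carry into field.
Longitude field K = 10; −1 → 9 = J.
Latitude square 5; +1 → 6.

JD96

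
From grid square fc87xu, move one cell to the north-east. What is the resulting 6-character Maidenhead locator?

Longitude subsquare x = 23; +1 → 24, wraps to 0 = a, carry into square.
Longitude square 8; +1 → 9.
Latitude subsquare u = 20; +1 → 21 = v.

FC97av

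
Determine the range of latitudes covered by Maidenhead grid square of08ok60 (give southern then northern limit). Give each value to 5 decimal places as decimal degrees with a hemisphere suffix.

31.58333° S, 31.57917° S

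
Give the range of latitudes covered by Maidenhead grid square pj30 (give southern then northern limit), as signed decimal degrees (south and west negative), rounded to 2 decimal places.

0.00, 1.00

Field P=15, J=9: +15·20° lon, +9·10° lat → SW at lon 120°, lat 0°.
Square 3, 0: +3·2° lon, +0·1° lat → SW at lon 126°, lat 0°.
Cell spans 2° lon × 1° lat.
south 0.00, north 1.00.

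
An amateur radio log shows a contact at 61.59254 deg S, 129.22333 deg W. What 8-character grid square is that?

Shift to the Maidenhead origin (180°W, 90°S): lon 50.77667, lat 28.40746.
Field: lon ⌊50.77667/20⌋ = 2 → C; lat ⌊28.40746/10⌋ = 2 → C.
Square: lon ⌊10.77667/2⌋ = 5; lat ⌊8.40746/1⌋ = 8.
Subsquare: lon ⌊0.77667/0.0833333⌋ = 9 → j; lat ⌊0.40746/0.0416667⌋ = 9 → j.
Extended square: lon ⌊0.02667/0.00833333⌋ = 3; lat ⌊0.03246/0.00416667⌋ = 7.

CC58jj37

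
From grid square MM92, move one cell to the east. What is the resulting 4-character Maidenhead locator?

NM02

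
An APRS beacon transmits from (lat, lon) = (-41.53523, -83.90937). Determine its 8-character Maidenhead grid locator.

Shift to the Maidenhead origin (180°W, 90°S): lon 96.09063, lat 48.46477.
Field (20°×10°, letters A–R): 96.09063/20 → 4 → E, 48.46477/10 → 4 → E; chars EE.
Square (2°×1°, digits 0–9): 16.09063/2 → 8, 8.46477/1 → 8; chars 88.
Subsquare (5′×2.5′, letters a–x): 0.09063/0.0833333 → 1 → b, 0.46477/0.0416667 → 11 → l; chars bl.
Extended square (30″×15″, digits 0–9): 0.00730/0.00833333 → 0, 0.00644/0.00416667 → 1; chars 01.

EE88bl01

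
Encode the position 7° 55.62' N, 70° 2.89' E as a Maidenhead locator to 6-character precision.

MJ57aw

Add 180° to longitude and 90° to latitude: 250.0482, 97.9270.
Field: lon ⌊250.0482/20⌋ = 12 → M; lat ⌊97.9270/10⌋ = 9 → J.
Square: lon ⌊10.0482/2⌋ = 5; lat ⌊7.9270/1⌋ = 7.
Subsquare: lon ⌊0.0482/0.0833333⌋ = 0 → a; lat ⌊0.9270/0.0416667⌋ = 22 → w.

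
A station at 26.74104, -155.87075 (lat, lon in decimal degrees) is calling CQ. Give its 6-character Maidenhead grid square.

BL26br

Offset from 180°W / 90°S: lon 24.1293°, lat 116.7410°.
Field: 24.1293/20 → 1 → B, 116.7410/10 → 11 → L; chars BL.
Square: 4.1293/2 → 2, 6.7410/1 → 6; chars 26.
Subsquare: 0.1293/0.0833333 → 1 → b, 0.7410/0.0416667 → 17 → r; chars br.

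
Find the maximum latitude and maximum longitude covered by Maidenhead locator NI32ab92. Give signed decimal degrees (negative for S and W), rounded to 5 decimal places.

Field N=13, I=8: +13·20° lon, +8·10° lat → SW at lon 80°, lat -10°.
Square 3, 2: +3·2° lon, +2·1° lat → SW at lon 86°, lat -8°.
Subsquare a=0, b=1: +0·0.0833333° lon, +1·0.0416667° lat → SW at lon 86°, lat -7.95833°.
Extended square 9, 2: +9·0.00833333° lon, +2·0.00416667° lat → SW at lon 86.075°, lat -7.95°.
Cell spans 0.00833333° lon × 0.00416667° lat. NE corner is SW corner plus one full cell.
latitude -7.94583, longitude 86.08333.

-7.94583, 86.08333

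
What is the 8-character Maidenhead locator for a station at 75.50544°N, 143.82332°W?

Shift to the Maidenhead origin (180°W, 90°S): lon 36.17668, lat 165.50544.
Field: lon ⌊36.17668/20⌋ = 1 → B; lat ⌊165.50544/10⌋ = 16 → Q.
Square: lon ⌊16.17668/2⌋ = 8; lat ⌊5.50544/1⌋ = 5.
Subsquare: lon ⌊0.17668/0.0833333⌋ = 2 → c; lat ⌊0.50544/0.0416667⌋ = 12 → m.
Extended square: lon ⌊0.01001/0.00833333⌋ = 1; lat ⌊0.00544/0.00416667⌋ = 1.

BQ85cm11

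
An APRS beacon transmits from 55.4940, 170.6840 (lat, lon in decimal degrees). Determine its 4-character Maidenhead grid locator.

RO55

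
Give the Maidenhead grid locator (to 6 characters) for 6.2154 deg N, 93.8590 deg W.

EJ36bf

Shift to the Maidenhead origin (180°W, 90°S): lon 86.1410, lat 96.2154.
Field: lon ⌊86.1410/20⌋ = 4 → E; lat ⌊96.2154/10⌋ = 9 → J.
Square: lon ⌊6.1410/2⌋ = 3; lat ⌊6.2154/1⌋ = 6.
Subsquare: lon ⌊0.1410/0.0833333⌋ = 1 → b; lat ⌊0.2154/0.0416667⌋ = 5 → f.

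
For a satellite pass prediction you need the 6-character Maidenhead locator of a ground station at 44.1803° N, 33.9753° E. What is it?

KN64xe

Add 180° to longitude and 90° to latitude: 213.9753, 134.1803.
Field: 213.9753/20 → 10 → K, 134.1803/10 → 13 → N; chars KN.
Square: 13.9753/2 → 6, 4.1803/1 → 4; chars 64.
Subsquare: 1.9753/0.0833333 → 23 → x, 0.1803/0.0416667 → 4 → e; chars xe.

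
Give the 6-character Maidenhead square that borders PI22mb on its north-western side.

Longitude subsquare m = 12; −1 → 11 = l.
Latitude subsquare b = 1; +1 → 2 = c.

PI22lc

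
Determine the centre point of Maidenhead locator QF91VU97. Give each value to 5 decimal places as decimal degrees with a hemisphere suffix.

38.13542° S, 159.82917° E

Field Q=16, F=5: +16·20° lon, +5·10° lat → SW at lon 140°, lat -40°.
Square 9, 1: +9·2° lon, +1·1° lat → SW at lon 158°, lat -39°.
Subsquare v=21, u=20: +21·0.0833333° lon, +20·0.0416667° lat → SW at lon 159.75°, lat -38.1667°.
Extended square 9, 7: +9·0.00833333° lon, +7·0.00416667° lat → SW at lon 159.825°, lat -38.1375°.
Cell spans 0.00833333° lon × 0.00416667° lat. Centre is SW corner plus half of each.
latitude 38.13542° S, longitude 159.82917° E.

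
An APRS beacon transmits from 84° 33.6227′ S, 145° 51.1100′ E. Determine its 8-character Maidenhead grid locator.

QA25wk25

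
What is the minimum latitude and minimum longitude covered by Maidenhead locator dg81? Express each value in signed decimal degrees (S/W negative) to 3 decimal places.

-29.000, -104.000

Field D=3, G=6: +3·20° lon, +6·10° lat → SW at lon -120°, lat -30°.
Square 8, 1: +8·2° lon, +1·1° lat → SW at lon -104°, lat -29°.
latitude -29.000, longitude -104.000.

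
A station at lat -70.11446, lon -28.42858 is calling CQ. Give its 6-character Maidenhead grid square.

HB59sv

Add 180° to longitude and 90° to latitude: 151.5714, 19.8855.
Field (20°×10°, letters A–R): 151.5714/20 → 7 → H, 19.8855/10 → 1 → B; chars HB.
Square (2°×1°, digits 0–9): 11.5714/2 → 5, 9.8855/1 → 9; chars 59.
Subsquare (5′×2.5′, letters a–x): 1.5714/0.0833333 → 18 → s, 0.8855/0.0416667 → 21 → v; chars sv.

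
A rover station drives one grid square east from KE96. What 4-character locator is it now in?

LE06

Longitude square 9; +1 → 10, wraps to 0, carry into field.
Longitude field K = 10; +1 → 11 = L.
The latitude characters are unchanged.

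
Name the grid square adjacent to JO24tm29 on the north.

JO24tn20

Latitude extended square 9; +1 → 10, wraps to 0, carry into subsquare.
Latitude subsquare m = 12; +1 → 13 = n.
The longitude characters are unchanged.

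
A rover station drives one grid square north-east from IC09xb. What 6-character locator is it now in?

IC19ac

Longitude subsquare x = 23; +1 → 24, wraps to 0 = a, carry into square.
Longitude square 0; +1 → 1.
Latitude subsquare b = 1; +1 → 2 = c.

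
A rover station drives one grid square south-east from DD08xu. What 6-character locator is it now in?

DD18at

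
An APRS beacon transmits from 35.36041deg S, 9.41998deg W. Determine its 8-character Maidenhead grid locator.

IF54gp93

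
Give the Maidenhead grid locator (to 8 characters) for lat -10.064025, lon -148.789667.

BH59ow54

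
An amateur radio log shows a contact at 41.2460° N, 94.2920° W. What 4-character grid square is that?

EN21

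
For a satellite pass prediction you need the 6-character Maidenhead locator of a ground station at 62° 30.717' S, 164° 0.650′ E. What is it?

RC27al

Add 180° to longitude and 90° to latitude: 344.0108, 27.4881.
Field: 344.0108/20 → 17 → R, 27.4881/10 → 2 → C; chars RC.
Square: 4.0108/2 → 2, 7.4881/1 → 7; chars 27.
Subsquare: 0.0108/0.0833333 → 0 → a, 0.4881/0.0416667 → 11 → l; chars al.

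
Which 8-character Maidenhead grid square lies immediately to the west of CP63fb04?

CP63eb94

Longitude extended square 0; −1 → -1, wraps to 9, carry into subsquare.
Longitude subsquare f = 5; −1 → 4 = e.
The latitude characters are unchanged.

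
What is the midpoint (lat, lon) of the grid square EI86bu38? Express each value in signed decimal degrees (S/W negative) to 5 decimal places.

Field E=4, I=8: +4·20° lon, +8·10° lat → SW at lon -100°, lat -10°.
Square 8, 6: +8·2° lon, +6·1° lat → SW at lon -84°, lat -4°.
Subsquare b=1, u=20: +1·0.0833333° lon, +20·0.0416667° lat → SW at lon -83.9167°, lat -3.16667°.
Extended square 3, 8: +3·0.00833333° lon, +8·0.00416667° lat → SW at lon -83.8917°, lat -3.13333°.
Cell spans 0.00833333° lon × 0.00416667° lat. Centre is SW corner plus half of each.
latitude -3.13125, longitude -83.88750.

-3.13125, -83.88750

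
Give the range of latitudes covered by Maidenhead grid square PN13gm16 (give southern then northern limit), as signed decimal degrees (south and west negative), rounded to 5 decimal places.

43.52500, 43.52917

Field P=15, N=13: +15·20° lon, +13·10° lat → SW at lon 120°, lat 40°.
Square 1, 3: +1·2° lon, +3·1° lat → SW at lon 122°, lat 43°.
Subsquare g=6, m=12: +6·0.0833333° lon, +12·0.0416667° lat → SW at lon 122.5°, lat 43.5°.
Extended square 1, 6: +1·0.00833333° lon, +6·0.00416667° lat → SW at lon 122.508°, lat 43.525°.
Cell spans 0.00833333° lon × 0.00416667° lat.
south 43.52500, north 43.52917.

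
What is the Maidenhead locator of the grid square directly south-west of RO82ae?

RO72xd

Longitude subsquare a = 0; −1 → -1, wraps to 23 = x, carry into square.
Longitude square 8; −1 → 7.
Latitude subsquare e = 4; −1 → 3 = d.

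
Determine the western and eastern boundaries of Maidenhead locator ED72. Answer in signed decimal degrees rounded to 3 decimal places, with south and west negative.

-86.000, -84.000

Field E=4, D=3: +4·20° lon, +3·10° lat → SW at lon -100°, lat -60°.
Square 7, 2: +7·2° lon, +2·1° lat → SW at lon -86°, lat -58°.
Cell spans 2° lon × 1° lat.
west -86.000, east -84.000.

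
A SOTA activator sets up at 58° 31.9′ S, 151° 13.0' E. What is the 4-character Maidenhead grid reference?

QD51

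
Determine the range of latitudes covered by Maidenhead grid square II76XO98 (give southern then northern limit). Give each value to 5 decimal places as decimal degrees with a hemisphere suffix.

3.38333° S, 3.37917° S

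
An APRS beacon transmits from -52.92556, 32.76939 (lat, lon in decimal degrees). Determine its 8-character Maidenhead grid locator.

KD67jb27

Offset from 180°W / 90°S: lon 212.76939°, lat 37.07444°.
Field: 212.76939/20 → 10 → K, 37.07444/10 → 3 → D; chars KD.
Square: 12.76939/2 → 6, 7.07444/1 → 7; chars 67.
Subsquare: 0.76939/0.0833333 → 9 → j, 0.07444/0.0416667 → 1 → b; chars jb.
Extended square: 0.01939/0.00833333 → 2, 0.03277/0.00416667 → 7; chars 27.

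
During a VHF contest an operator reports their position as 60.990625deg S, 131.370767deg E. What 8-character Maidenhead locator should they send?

PC59qa42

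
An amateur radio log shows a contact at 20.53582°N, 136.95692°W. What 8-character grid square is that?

Offset from 180°W / 90°S: lon 43.04308°, lat 110.53582°.
Field (20°×10°, letters A–R): 43.04308/20 → 2 → C, 110.53582/10 → 11 → L; chars CL.
Square (2°×1°, digits 0–9): 3.04308/2 → 1, 0.53582/1 → 0; chars 10.
Subsquare (5′×2.5′, letters a–x): 1.04308/0.0833333 → 12 → m, 0.53582/0.0416667 → 12 → m; chars mm.
Extended square (30″×15″, digits 0–9): 0.04308/0.00833333 → 5, 0.03582/0.00416667 → 8; chars 58.

CL10mm58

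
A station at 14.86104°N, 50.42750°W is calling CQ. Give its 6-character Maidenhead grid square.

Shift to the Maidenhead origin (180°W, 90°S): lon 129.5725, lat 104.8610.
Field: 129.5725/20 → 6 → G, 104.8610/10 → 10 → K; chars GK.
Square: 9.5725/2 → 4, 4.8610/1 → 4; chars 44.
Subsquare: 1.5725/0.0833333 → 18 → s, 0.8610/0.0416667 → 20 → u; chars su.

GK44su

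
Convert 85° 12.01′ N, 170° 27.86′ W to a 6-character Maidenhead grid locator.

AR45se

Offset from 180°W / 90°S: lon 9.5357°, lat 175.2002°.
Field (20°×10°, letters A–R): lon ⌊9.5357/20⌋ = 0 → A; lat ⌊175.2002/10⌋ = 17 → R.
Square (2°×1°, digits 0–9): lon ⌊9.5357/2⌋ = 4; lat ⌊5.2002/1⌋ = 5.
Subsquare (5′×2.5′, letters a–x): lon ⌊1.5357/0.0833333⌋ = 18 → s; lat ⌊0.2002/0.0416667⌋ = 4 → e.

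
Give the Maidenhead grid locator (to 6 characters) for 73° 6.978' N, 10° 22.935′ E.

Shift to the Maidenhead origin (180°W, 90°S): lon 190.3822, lat 163.1163.
Field (20°×10°, letters A–R): lon ⌊190.3822/20⌋ = 9 → J; lat ⌊163.1163/10⌋ = 16 → Q.
Square (2°×1°, digits 0–9): lon ⌊10.3822/2⌋ = 5; lat ⌊3.1163/1⌋ = 3.
Subsquare (5′×2.5′, letters a–x): lon ⌊0.3822/0.0833333⌋ = 4 → e; lat ⌊0.1163/0.0416667⌋ = 2 → c.

JQ53ec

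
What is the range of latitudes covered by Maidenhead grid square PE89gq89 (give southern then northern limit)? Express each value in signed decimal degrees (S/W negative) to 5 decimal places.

Field P=15, E=4: +15·20° lon, +4·10° lat → SW at lon 120°, lat -50°.
Square 8, 9: +8·2° lon, +9·1° lat → SW at lon 136°, lat -41°.
Subsquare g=6, q=16: +6·0.0833333° lon, +16·0.0416667° lat → SW at lon 136.5°, lat -40.3333°.
Extended square 8, 9: +8·0.00833333° lon, +9·0.00416667° lat → SW at lon 136.567°, lat -40.2958°.
Cell spans 0.00833333° lon × 0.00416667° lat.
south -40.29583, north -40.29167.

-40.29583, -40.29167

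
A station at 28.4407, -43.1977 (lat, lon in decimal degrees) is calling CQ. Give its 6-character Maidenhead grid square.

GL88jk

Shift to the Maidenhead origin (180°W, 90°S): lon 136.8023, lat 118.4407.
Field: lon ⌊136.8023/20⌋ = 6 → G; lat ⌊118.4407/10⌋ = 11 → L.
Square: lon ⌊16.8023/2⌋ = 8; lat ⌊8.4407/1⌋ = 8.
Subsquare: lon ⌊0.8023/0.0833333⌋ = 9 → j; lat ⌊0.4407/0.0416667⌋ = 10 → k.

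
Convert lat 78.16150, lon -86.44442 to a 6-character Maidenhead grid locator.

EQ68sd

Add 180° to longitude and 90° to latitude: 93.5556, 168.1615.
Field: lon ⌊93.5556/20⌋ = 4 → E; lat ⌊168.1615/10⌋ = 16 → Q.
Square: lon ⌊13.5556/2⌋ = 6; lat ⌊8.1615/1⌋ = 8.
Subsquare: lon ⌊1.5556/0.0833333⌋ = 18 → s; lat ⌊0.1615/0.0416667⌋ = 3 → d.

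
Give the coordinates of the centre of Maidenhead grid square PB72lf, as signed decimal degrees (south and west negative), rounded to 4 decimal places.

-77.7708, 134.9583

Field P=15, B=1: +15·20° lon, +1·10° lat → SW at lon 120°, lat -80°.
Square 7, 2: +7·2° lon, +2·1° lat → SW at lon 134°, lat -78°.
Subsquare l=11, f=5: +11·0.0833333° lon, +5·0.0416667° lat → SW at lon 134.917°, lat -77.7917°.
Cell spans 0.0833333° lon × 0.0416667° lat. Centre is SW corner plus half of each.
latitude -77.7708, longitude 134.9583.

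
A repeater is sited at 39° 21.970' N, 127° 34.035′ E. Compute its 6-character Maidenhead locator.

Add 180° to longitude and 90° to latitude: 307.5673, 129.3662.
Field (20°×10°, letters A–R): lon ⌊307.5673/20⌋ = 15 → P; lat ⌊129.3662/10⌋ = 12 → M.
Square (2°×1°, digits 0–9): lon ⌊7.5673/2⌋ = 3; lat ⌊9.3662/1⌋ = 9.
Subsquare (5′×2.5′, letters a–x): lon ⌊1.5673/0.0833333⌋ = 18 → s; lat ⌊0.3662/0.0416667⌋ = 8 → i.

PM39si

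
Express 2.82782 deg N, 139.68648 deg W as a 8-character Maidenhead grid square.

CJ02dt78

Offset from 180°W / 90°S: lon 40.31352°, lat 92.82782°.
Field: 40.31352/20 → 2 → C, 92.82782/10 → 9 → J; chars CJ.
Square: 0.31352/2 → 0, 2.82782/1 → 2; chars 02.
Subsquare: 0.31352/0.0833333 → 3 → d, 0.82782/0.0416667 → 19 → t; chars dt.
Extended square: 0.06352/0.00833333 → 7, 0.03615/0.00416667 → 8; chars 78.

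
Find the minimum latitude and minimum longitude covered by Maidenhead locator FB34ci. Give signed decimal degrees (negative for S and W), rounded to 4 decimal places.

-75.6667, -73.8333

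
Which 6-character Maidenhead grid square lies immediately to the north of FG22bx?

FG23ba

Latitude subsquare x = 23; +1 → 24, wraps to 0 = a, carry into square.
Latitude square 2; +1 → 3.
The longitude characters are unchanged.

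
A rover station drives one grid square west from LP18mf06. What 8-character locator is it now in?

LP18lf96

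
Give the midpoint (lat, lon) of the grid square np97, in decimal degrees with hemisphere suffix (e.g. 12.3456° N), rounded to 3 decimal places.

67.500° N, 99.000° E

Field N=13, P=15: +13·20° lon, +15·10° lat → SW at lon 80°, lat 60°.
Square 9, 7: +9·2° lon, +7·1° lat → SW at lon 98°, lat 67°.
Cell spans 2° lon × 1° lat. Centre is SW corner plus half of each.
latitude 67.500° N, longitude 99.000° E.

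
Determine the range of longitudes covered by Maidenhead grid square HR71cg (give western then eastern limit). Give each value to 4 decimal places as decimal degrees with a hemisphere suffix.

Field H=7, R=17: +7·20° lon, +17·10° lat → SW at lon -40°, lat 80°.
Square 7, 1: +7·2° lon, +1·1° lat → SW at lon -26°, lat 81°.
Subsquare c=2, g=6: +2·0.0833333° lon, +6·0.0416667° lat → SW at lon -25.8333°, lat 81.25°.
Cell spans 0.0833333° lon × 0.0416667° lat.
west 25.8333° W, east 25.7500° W.

25.8333° W, 25.7500° W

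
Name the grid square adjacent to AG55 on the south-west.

Longitude square 5; −1 → 4.
Latitude square 5; −1 → 4.

AG44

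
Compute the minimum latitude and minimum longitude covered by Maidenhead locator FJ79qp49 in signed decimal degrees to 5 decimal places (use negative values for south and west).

9.66250, -64.63333

Field F=5, J=9: +5·20° lon, +9·10° lat → SW at lon -80°, lat 0°.
Square 7, 9: +7·2° lon, +9·1° lat → SW at lon -66°, lat 9°.
Subsquare q=16, p=15: +16·0.0833333° lon, +15·0.0416667° lat → SW at lon -64.6667°, lat 9.625°.
Extended square 4, 9: +4·0.00833333° lon, +9·0.00416667° lat → SW at lon -64.6333°, lat 9.6625°.
latitude 9.66250, longitude -64.63333.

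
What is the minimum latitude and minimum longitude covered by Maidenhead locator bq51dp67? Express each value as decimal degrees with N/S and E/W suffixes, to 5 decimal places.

71.65417° N, 149.70000° W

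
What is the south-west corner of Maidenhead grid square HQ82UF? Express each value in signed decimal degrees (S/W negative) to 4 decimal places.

72.2083, -22.3333

Field H=7, Q=16: +7·20° lon, +16·10° lat → SW at lon -40°, lat 70°.
Square 8, 2: +8·2° lon, +2·1° lat → SW at lon -24°, lat 72°.
Subsquare u=20, f=5: +20·0.0833333° lon, +5·0.0416667° lat → SW at lon -22.3333°, lat 72.2083°.
latitude 72.2083, longitude -22.3333.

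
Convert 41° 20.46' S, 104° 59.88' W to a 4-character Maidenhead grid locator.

Shift to the Maidenhead origin (180°W, 90°S): lon 75.00, lat 48.66.
Field: 75.00/20 → 3 → D, 48.66/10 → 4 → E; chars DE.
Square: 15.00/2 → 7, 8.66/1 → 8; chars 78.

DE78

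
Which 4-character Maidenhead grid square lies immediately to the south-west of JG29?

JG18

Longitude square 2; −1 → 1.
Latitude square 9; −1 → 8.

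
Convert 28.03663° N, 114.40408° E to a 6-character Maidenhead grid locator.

OL78ea

Offset from 180°W / 90°S: lon 294.4041°, lat 118.0366°.
Field: lon ⌊294.4041/20⌋ = 14 → O; lat ⌊118.0366/10⌋ = 11 → L.
Square: lon ⌊14.4041/2⌋ = 7; lat ⌊8.0366/1⌋ = 8.
Subsquare: lon ⌊0.4041/0.0833333⌋ = 4 → e; lat ⌊0.0366/0.0416667⌋ = 0 → a.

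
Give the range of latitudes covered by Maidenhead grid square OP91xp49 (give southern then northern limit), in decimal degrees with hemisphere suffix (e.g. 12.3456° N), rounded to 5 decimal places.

Field O=14, P=15: +14·20° lon, +15·10° lat → SW at lon 100°, lat 60°.
Square 9, 1: +9·2° lon, +1·1° lat → SW at lon 118°, lat 61°.
Subsquare x=23, p=15: +23·0.0833333° lon, +15·0.0416667° lat → SW at lon 119.917°, lat 61.625°.
Extended square 4, 9: +4·0.00833333° lon, +9·0.00416667° lat → SW at lon 119.95°, lat 61.6625°.
Cell spans 0.00833333° lon × 0.00416667° lat.
south 61.66250° N, north 61.66667° N.

61.66250° N, 61.66667° N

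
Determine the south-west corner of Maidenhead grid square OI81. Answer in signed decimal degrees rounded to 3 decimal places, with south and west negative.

Field O=14, I=8: +14·20° lon, +8·10° lat → SW at lon 100°, lat -10°.
Square 8, 1: +8·2° lon, +1·1° lat → SW at lon 116°, lat -9°.
latitude -9.000, longitude 116.000.

-9.000, 116.000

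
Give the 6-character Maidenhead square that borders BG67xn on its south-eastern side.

BG77am

Longitude subsquare x = 23; +1 → 24, wraps to 0 = a, carry into square.
Longitude square 6; +1 → 7.
Latitude subsquare n = 13; −1 → 12 = m.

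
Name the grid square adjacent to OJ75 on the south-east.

Longitude square 7; +1 → 8.
Latitude square 5; −1 → 4.

OJ84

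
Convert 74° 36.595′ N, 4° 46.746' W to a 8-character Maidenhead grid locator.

Offset from 180°W / 90°S: lon 175.22090°, lat 164.60992°.
Field: 175.22090/20 → 8 → I, 164.60992/10 → 16 → Q; chars IQ.
Square: 15.22090/2 → 7, 4.60992/1 → 4; chars 74.
Subsquare: 1.22090/0.0833333 → 14 → o, 0.60992/0.0416667 → 14 → o; chars oo.
Extended square: 0.05423/0.00833333 → 6, 0.02658/0.00416667 → 6; chars 66.

IQ74oo66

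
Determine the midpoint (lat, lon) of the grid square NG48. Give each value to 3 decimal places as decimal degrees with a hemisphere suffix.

Field N=13, G=6: +13·20° lon, +6·10° lat → SW at lon 80°, lat -30°.
Square 4, 8: +4·2° lon, +8·1° lat → SW at lon 88°, lat -22°.
Cell spans 2° lon × 1° lat. Centre is SW corner plus half of each.
latitude 21.500° S, longitude 89.000° E.

21.500° S, 89.000° E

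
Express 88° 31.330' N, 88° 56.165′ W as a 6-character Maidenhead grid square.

ER58mm

Add 180° to longitude and 90° to latitude: 91.0639, 178.5222.
Field: lon ⌊91.0639/20⌋ = 4 → E; lat ⌊178.5222/10⌋ = 17 → R.
Square: lon ⌊11.0639/2⌋ = 5; lat ⌊8.5222/1⌋ = 8.
Subsquare: lon ⌊1.0639/0.0833333⌋ = 12 → m; lat ⌊0.5222/0.0416667⌋ = 12 → m.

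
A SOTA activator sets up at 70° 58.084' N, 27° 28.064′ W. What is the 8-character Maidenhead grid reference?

HQ60gx32

Offset from 180°W / 90°S: lon 152.53227°, lat 160.96807°.
Field (20°×10°, letters A–R): lon ⌊152.53227/20⌋ = 7 → H; lat ⌊160.96807/10⌋ = 16 → Q.
Square (2°×1°, digits 0–9): lon ⌊12.53227/2⌋ = 6; lat ⌊0.96807/1⌋ = 0.
Subsquare (5′×2.5′, letters a–x): lon ⌊0.53227/0.0833333⌋ = 6 → g; lat ⌊0.96807/0.0416667⌋ = 23 → x.
Extended square (30″×15″, digits 0–9): lon ⌊0.03227/0.00833333⌋ = 3; lat ⌊0.00973/0.00416667⌋ = 2.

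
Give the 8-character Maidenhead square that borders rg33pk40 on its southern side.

RG33pj49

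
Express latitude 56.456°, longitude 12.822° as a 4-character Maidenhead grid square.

Shift to the Maidenhead origin (180°W, 90°S): lon 192.82, lat 146.46.
Field: 192.82/20 → 9 → J, 146.46/10 → 14 → O; chars JO.
Square: 12.82/2 → 6, 6.46/1 → 6; chars 66.

JO66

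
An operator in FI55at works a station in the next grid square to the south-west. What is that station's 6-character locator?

FI45xs

Longitude subsquare a = 0; −1 → -1, wraps to 23 = x, carry into square.
Longitude square 5; −1 → 4.
Latitude subsquare t = 19; −1 → 18 = s.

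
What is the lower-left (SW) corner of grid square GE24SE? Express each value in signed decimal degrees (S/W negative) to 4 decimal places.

Field G=6, E=4: +6·20° lon, +4·10° lat → SW at lon -60°, lat -50°.
Square 2, 4: +2·2° lon, +4·1° lat → SW at lon -56°, lat -46°.
Subsquare s=18, e=4: +18·0.0833333° lon, +4·0.0416667° lat → SW at lon -54.5°, lat -45.8333°.
latitude -45.8333, longitude -54.5000.

-45.8333, -54.5000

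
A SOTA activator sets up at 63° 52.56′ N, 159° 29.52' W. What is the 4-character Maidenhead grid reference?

BP03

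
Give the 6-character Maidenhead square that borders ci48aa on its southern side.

Latitude subsquare a = 0; −1 → -1, wraps to 23 = x, carry into square.
Latitude square 8; −1 → 7.
The longitude characters are unchanged.

CI47ax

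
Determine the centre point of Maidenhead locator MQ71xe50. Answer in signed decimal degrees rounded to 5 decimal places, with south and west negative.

71.16875, 75.96250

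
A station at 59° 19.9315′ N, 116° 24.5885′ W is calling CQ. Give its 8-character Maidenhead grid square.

Shift to the Maidenhead origin (180°W, 90°S): lon 63.59019, lat 149.33219.
Field (20°×10°, letters A–R): 63.59019/20 → 3 → D, 149.33219/10 → 14 → O; chars DO.
Square (2°×1°, digits 0–9): 3.59019/2 → 1, 9.33219/1 → 9; chars 19.
Subsquare (5′×2.5′, letters a–x): 1.59019/0.0833333 → 19 → t, 0.33219/0.0416667 → 7 → h; chars th.
Extended square (30″×15″, digits 0–9): 0.00686/0.00833333 → 0, 0.04052/0.00416667 → 9; chars 09.

DO19th09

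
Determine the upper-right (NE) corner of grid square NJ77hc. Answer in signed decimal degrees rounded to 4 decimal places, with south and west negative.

7.1250, 94.6667

Field N=13, J=9: +13·20° lon, +9·10° lat → SW at lon 80°, lat 0°.
Square 7, 7: +7·2° lon, +7·1° lat → SW at lon 94°, lat 7°.
Subsquare h=7, c=2: +7·0.0833333° lon, +2·0.0416667° lat → SW at lon 94.5833°, lat 7.08333°.
Cell spans 0.0833333° lon × 0.0416667° lat. NE corner is SW corner plus one full cell.
latitude 7.1250, longitude 94.6667.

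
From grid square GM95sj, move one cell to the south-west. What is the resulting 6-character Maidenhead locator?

GM95ri

Longitude subsquare s = 18; −1 → 17 = r.
Latitude subsquare j = 9; −1 → 8 = i.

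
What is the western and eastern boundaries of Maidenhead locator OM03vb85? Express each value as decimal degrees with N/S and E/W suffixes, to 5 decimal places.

Field O=14, M=12: +14·20° lon, +12·10° lat → SW at lon 100°, lat 30°.
Square 0, 3: +0·2° lon, +3·1° lat → SW at lon 100°, lat 33°.
Subsquare v=21, b=1: +21·0.0833333° lon, +1·0.0416667° lat → SW at lon 101.75°, lat 33.0417°.
Extended square 8, 5: +8·0.00833333° lon, +5·0.00416667° lat → SW at lon 101.817°, lat 33.0625°.
Cell spans 0.00833333° lon × 0.00416667° lat.
west 101.81667° E, east 101.82500° E.

101.81667° E, 101.82500° E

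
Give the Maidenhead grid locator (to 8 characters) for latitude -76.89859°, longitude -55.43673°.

GB23gc74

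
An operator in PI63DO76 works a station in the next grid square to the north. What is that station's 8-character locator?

Latitude extended square 6; +1 → 7.
The longitude characters are unchanged.

PI63do77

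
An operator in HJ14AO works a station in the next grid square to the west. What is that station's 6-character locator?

HJ04xo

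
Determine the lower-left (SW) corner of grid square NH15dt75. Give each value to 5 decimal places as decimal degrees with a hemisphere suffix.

14.18750° S, 82.30833° E

Field N=13, H=7: +13·20° lon, +7·10° lat → SW at lon 80°, lat -20°.
Square 1, 5: +1·2° lon, +5·1° lat → SW at lon 82°, lat -15°.
Subsquare d=3, t=19: +3·0.0833333° lon, +19·0.0416667° lat → SW at lon 82.25°, lat -14.2083°.
Extended square 7, 5: +7·0.00833333° lon, +5·0.00416667° lat → SW at lon 82.3083°, lat -14.1875°.
latitude 14.18750° S, longitude 82.30833° E.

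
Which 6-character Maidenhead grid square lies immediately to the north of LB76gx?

LB77ga

Latitude subsquare x = 23; +1 → 24, wraps to 0 = a, carry into square.
Latitude square 6; +1 → 7.
The longitude characters are unchanged.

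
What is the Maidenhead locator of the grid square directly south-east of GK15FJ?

GK15gi

Longitude subsquare f = 5; +1 → 6 = g.
Latitude subsquare j = 9; −1 → 8 = i.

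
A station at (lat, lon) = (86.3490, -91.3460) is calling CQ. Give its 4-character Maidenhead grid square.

ER46

Shift to the Maidenhead origin (180°W, 90°S): lon 88.65, lat 176.35.
Field: 88.65/20 → 4 → E, 176.35/10 → 17 → R; chars ER.
Square: 8.65/2 → 4, 6.35/1 → 6; chars 46.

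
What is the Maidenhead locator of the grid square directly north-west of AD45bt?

AD45au

Longitude subsquare b = 1; −1 → 0 = a.
Latitude subsquare t = 19; +1 → 20 = u.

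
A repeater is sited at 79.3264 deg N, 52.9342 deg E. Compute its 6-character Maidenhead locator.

LQ69lh

Offset from 180°W / 90°S: lon 232.9342°, lat 169.3264°.
Field (20°×10°, letters A–R): 232.9342/20 → 11 → L, 169.3264/10 → 16 → Q; chars LQ.
Square (2°×1°, digits 0–9): 12.9342/2 → 6, 9.3264/1 → 9; chars 69.
Subsquare (5′×2.5′, letters a–x): 0.9342/0.0833333 → 11 → l, 0.3264/0.0416667 → 7 → h; chars lh.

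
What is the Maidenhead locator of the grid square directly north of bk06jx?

BK07ja

Latitude subsquare x = 23; +1 → 24, wraps to 0 = a, carry into square.
Latitude square 6; +1 → 7.
The longitude characters are unchanged.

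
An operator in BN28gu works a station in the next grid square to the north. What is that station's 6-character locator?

Latitude subsquare u = 20; +1 → 21 = v.
The longitude characters are unchanged.

BN28gv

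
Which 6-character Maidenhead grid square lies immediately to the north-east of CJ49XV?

CJ59aw

Longitude subsquare x = 23; +1 → 24, wraps to 0 = a, carry into square.
Longitude square 4; +1 → 5.
Latitude subsquare v = 21; +1 → 22 = w.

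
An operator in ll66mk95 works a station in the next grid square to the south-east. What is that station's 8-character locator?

LL66nk04

Longitude extended square 9; +1 → 10, wraps to 0, carry into subsquare.
Longitude subsquare m = 12; +1 → 13 = n.
Latitude extended square 5; −1 → 4.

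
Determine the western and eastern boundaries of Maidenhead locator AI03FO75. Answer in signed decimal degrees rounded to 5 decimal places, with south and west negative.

-179.52500, -179.51667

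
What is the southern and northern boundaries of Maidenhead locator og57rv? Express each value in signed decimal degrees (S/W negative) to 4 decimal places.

Field O=14, G=6: +14·20° lon, +6·10° lat → SW at lon 100°, lat -30°.
Square 5, 7: +5·2° lon, +7·1° lat → SW at lon 110°, lat -23°.
Subsquare r=17, v=21: +17·0.0833333° lon, +21·0.0416667° lat → SW at lon 111.417°, lat -22.125°.
Cell spans 0.0833333° lon × 0.0416667° lat.
south -22.1250, north -22.0833.

-22.1250, -22.0833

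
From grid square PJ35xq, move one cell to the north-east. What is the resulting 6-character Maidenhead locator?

Longitude subsquare x = 23; +1 → 24, wraps to 0 = a, carry into square.
Longitude square 3; +1 → 4.
Latitude subsquare q = 16; +1 → 17 = r.

PJ45ar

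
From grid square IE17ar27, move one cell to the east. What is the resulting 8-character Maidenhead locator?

Longitude extended square 2; +1 → 3.
The latitude characters are unchanged.

IE17ar37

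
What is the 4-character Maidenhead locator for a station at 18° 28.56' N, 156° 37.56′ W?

BK18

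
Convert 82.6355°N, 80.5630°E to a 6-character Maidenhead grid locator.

Add 180° to longitude and 90° to latitude: 260.5630, 172.6355.
Field: lon ⌊260.5630/20⌋ = 13 → N; lat ⌊172.6355/10⌋ = 17 → R.
Square: lon ⌊0.5630/2⌋ = 0; lat ⌊2.6355/1⌋ = 2.
Subsquare: lon ⌊0.5630/0.0833333⌋ = 6 → g; lat ⌊0.6355/0.0416667⌋ = 15 → p.

NR02gp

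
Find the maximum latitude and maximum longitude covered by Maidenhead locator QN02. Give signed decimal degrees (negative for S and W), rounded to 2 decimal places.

Field Q=16, N=13: +16·20° lon, +13·10° lat → SW at lon 140°, lat 40°.
Square 0, 2: +0·2° lon, +2·1° lat → SW at lon 140°, lat 42°.
Cell spans 2° lon × 1° lat. NE corner is SW corner plus one full cell.
latitude 43.00, longitude 142.00.

43.00, 142.00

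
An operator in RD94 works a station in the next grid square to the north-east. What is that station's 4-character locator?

Longitude square 9; +1 → 10, wraps to 0, carry into field.
Longitude field R = 17; +1 → 18, wraps to 0 = A, wrapping around the antimeridian.
Latitude square 4; +1 → 5.

AD05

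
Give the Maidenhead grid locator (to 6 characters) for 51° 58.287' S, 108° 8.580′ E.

Shift to the Maidenhead origin (180°W, 90°S): lon 288.1430, lat 38.0286.
Field (20°×10°, letters A–R): 288.1430/20 → 14 → O, 38.0286/10 → 3 → D; chars OD.
Square (2°×1°, digits 0–9): 8.1430/2 → 4, 8.0286/1 → 8; chars 48.
Subsquare (5′×2.5′, letters a–x): 0.1430/0.0833333 → 1 → b, 0.0286/0.0416667 → 0 → a; chars ba.

OD48ba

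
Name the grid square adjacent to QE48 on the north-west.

QE39

Longitude square 4; −1 → 3.
Latitude square 8; +1 → 9.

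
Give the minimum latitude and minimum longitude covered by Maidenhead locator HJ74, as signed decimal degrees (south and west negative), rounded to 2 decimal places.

Field H=7, J=9: +7·20° lon, +9·10° lat → SW at lon -40°, lat 0°.
Square 7, 4: +7·2° lon, +4·1° lat → SW at lon -26°, lat 4°.
latitude 4.00, longitude -26.00.

4.00, -26.00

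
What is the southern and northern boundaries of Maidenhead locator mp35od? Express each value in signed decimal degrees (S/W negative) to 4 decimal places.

65.1250, 65.1667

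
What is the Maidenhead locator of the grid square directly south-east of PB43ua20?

PB42ux39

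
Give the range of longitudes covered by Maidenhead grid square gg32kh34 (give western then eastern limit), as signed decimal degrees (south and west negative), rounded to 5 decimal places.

Field G=6, G=6: +6·20° lon, +6·10° lat → SW at lon -60°, lat -30°.
Square 3, 2: +3·2° lon, +2·1° lat → SW at lon -54°, lat -28°.
Subsquare k=10, h=7: +10·0.0833333° lon, +7·0.0416667° lat → SW at lon -53.1667°, lat -27.7083°.
Extended square 3, 4: +3·0.00833333° lon, +4·0.00416667° lat → SW at lon -53.1417°, lat -27.6917°.
Cell spans 0.00833333° lon × 0.00416667° lat.
west -53.14167, east -53.13333.

-53.14167, -53.13333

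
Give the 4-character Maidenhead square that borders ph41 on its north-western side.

PH32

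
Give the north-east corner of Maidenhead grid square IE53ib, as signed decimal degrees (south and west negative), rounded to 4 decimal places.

-46.9167, -9.2500

Field I=8, E=4: +8·20° lon, +4·10° lat → SW at lon -20°, lat -50°.
Square 5, 3: +5·2° lon, +3·1° lat → SW at lon -10°, lat -47°.
Subsquare i=8, b=1: +8·0.0833333° lon, +1·0.0416667° lat → SW at lon -9.33333°, lat -46.9583°.
Cell spans 0.0833333° lon × 0.0416667° lat. NE corner is SW corner plus one full cell.
latitude -46.9167, longitude -9.2500.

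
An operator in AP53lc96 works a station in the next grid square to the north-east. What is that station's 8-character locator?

Longitude extended square 9; +1 → 10, wraps to 0, carry into subsquare.
Longitude subsquare l = 11; +1 → 12 = m.
Latitude extended square 6; +1 → 7.

AP53mc07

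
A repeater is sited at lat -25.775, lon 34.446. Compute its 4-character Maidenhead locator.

Add 180° to longitude and 90° to latitude: 214.45, 64.22.
Field: 214.45/20 → 10 → K, 64.22/10 → 6 → G; chars KG.
Square: 14.45/2 → 7, 4.22/1 → 4; chars 74.

KG74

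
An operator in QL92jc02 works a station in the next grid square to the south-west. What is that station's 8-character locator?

Longitude extended square 0; −1 → -1, wraps to 9, carry into subsquare.
Longitude subsquare j = 9; −1 → 8 = i.
Latitude extended square 2; −1 → 1.

QL92ic91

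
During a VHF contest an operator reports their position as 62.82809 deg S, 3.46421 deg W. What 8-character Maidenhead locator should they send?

IC87ge41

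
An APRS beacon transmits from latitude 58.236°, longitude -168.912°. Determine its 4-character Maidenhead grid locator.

AO58

Shift to the Maidenhead origin (180°W, 90°S): lon 11.09, lat 148.24.
Field: 11.09/20 → 0 → A, 148.24/10 → 14 → O; chars AO.
Square: 11.09/2 → 5, 8.24/1 → 8; chars 58.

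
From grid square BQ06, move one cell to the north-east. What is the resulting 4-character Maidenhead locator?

BQ17

Longitude square 0; +1 → 1.
Latitude square 6; +1 → 7.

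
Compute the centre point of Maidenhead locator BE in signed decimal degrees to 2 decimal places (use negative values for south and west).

Field B=1, E=4: +1·20° lon, +4·10° lat → SW at lon -160°, lat -50°.
Cell spans 20° lon × 10° lat. Centre is SW corner plus half of each.
latitude -45.00, longitude -150.00.

-45.00, -150.00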